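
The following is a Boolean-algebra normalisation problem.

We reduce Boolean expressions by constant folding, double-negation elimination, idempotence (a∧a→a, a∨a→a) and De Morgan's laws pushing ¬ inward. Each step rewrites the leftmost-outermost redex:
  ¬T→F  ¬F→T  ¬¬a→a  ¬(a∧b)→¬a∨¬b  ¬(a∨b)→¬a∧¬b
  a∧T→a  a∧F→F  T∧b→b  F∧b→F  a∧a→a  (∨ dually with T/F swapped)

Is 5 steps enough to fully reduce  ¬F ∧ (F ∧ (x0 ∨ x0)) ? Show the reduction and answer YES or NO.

Answer: YES — reaches normal form F in 3 ≤ 5 steps

Working:
  start: ¬F ∧ (F ∧ (x0 ∨ x0))
  step 1: T ∧ (F ∧ (x0 ∨ x0))
  step 2: F ∧ (x0 ∨ x0)
  step 3: F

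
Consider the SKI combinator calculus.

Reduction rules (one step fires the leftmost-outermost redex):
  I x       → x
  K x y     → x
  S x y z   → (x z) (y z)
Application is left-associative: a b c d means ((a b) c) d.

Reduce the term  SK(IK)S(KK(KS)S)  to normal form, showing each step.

Answer: normal form = S(KS)  (in 3 steps)

Derivation:
  start: SK(IK)S(KK(KS)S)
  →1  KS(IKS)(KK(KS)S)
  →2  S(KK(KS)S)
  →3  S(KS)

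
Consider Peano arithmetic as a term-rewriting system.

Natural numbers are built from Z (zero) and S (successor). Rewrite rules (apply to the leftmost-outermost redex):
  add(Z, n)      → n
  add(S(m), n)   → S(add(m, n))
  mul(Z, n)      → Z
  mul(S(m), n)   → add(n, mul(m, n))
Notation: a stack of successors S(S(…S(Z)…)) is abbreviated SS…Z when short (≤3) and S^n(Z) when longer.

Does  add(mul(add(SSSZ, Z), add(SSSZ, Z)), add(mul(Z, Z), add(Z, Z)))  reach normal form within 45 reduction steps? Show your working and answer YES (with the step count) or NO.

Answer: YES — reaches normal form S^9(Z) in 45 ≤ 45 steps

Reduction:
  start: add(mul(add(SSSZ, Z), add(SSSZ, Z)), add(mul(Z, Z), add(Z, Z)))
  →1  add(mul(S(add(SSZ, Z)), add(SSSZ, Z)), add(mul(Z, Z), add(Z, Z)))
  →2  add(add(add(SSSZ, Z), mul(add(SSZ, Z), add(SSSZ, Z))), add(mul(Z, Z), add(Z, Z)))
  →3  add(add(S(add(SSZ, Z)), mul(add(SSZ, Z), add(SSSZ, Z))), add(mul(Z, Z), add(Z, Z)))
  →4  add(S(add(add(SSZ, Z), mul(add(SSZ, Z), add(SSSZ, Z)))), add(mul(Z, Z), add(Z, Z)))
  →5  S(add(add(add(SSZ, Z), mul(add(SSZ, Z), add(SSSZ, Z))), add(mul(Z, Z), add(Z, Z))))
  →6  S(add(add(S(add(SZ, Z)), mul(add(SSZ, Z), add(SSSZ, Z))), add(mul(Z, Z), add(Z, Z))))
  →7  S(add(S(add(add(SZ, Z), mul(add(SSZ, Z), add(SSSZ, Z)))), add(mul(Z, Z), add(Z, Z))))
  →8  S(S(add(add(add(SZ, Z), mul(add(SSZ, Z), add(SSSZ, Z))), add(mul(Z, Z), add(Z, Z)))))
  →9  S(S(add(add(S(add(Z, Z)), mul(add(SSZ, Z), add(SSSZ, Z))), add(mul(Z, Z), add(Z, Z)))))
  →10  S(S(add(S(add(add(Z, Z), mul(add(SSZ, Z), add(SSSZ, Z)))), add(mul(Z, Z), add(Z, Z)))))
  →11  S(S(S(add(add(add(Z, Z), mul(add(SSZ, Z), add(SSSZ, Z))), add(mul(Z, Z), add(Z, Z))))))
  →12  S(S(S(add(add(Z, mul(add(SSZ, Z), add(SSSZ, Z))), add(mul(Z, Z), add(Z, Z))))))
  →13  S(S(S(add(mul(add(SSZ, Z), add(SSSZ, Z)), add(mul(Z, Z), add(Z, Z))))))
  →14  S(S(S(add(mul(S(add(SZ, Z)), add(SSSZ, Z)), add(mul(Z, Z), add(Z, Z))))))
  →15  S(S(S(add(add(add(SSSZ, Z), mul(add(SZ, Z), add(SSSZ, Z))), add(mul(Z, Z), add(Z, Z))))))
  →16  S(S(S(add(add(S(add(SSZ, Z)), mul(add(SZ, Z), add(SSSZ, Z))), add(mul(Z, Z), add(Z, Z))))))
  →17  S(S(S(add(S(add(add(SSZ, Z), mul(add(SZ, Z), add(SSSZ, Z)))), add(mul(Z, Z), add(Z, Z))))))
  →18  S(S(S(S(add(add(add(SSZ, Z), mul(add(SZ, Z), add(SSSZ, Z))), add(mul(Z, Z), add(Z, Z)))))))
  →19  S(S(S(S(add(add(S(add(SZ, Z)), mul(add(SZ, Z), add(SSSZ, Z))), add(mul(Z, Z), add(Z, Z)))))))
  →20  S(S(S(S(add(S(add(add(SZ, Z), mul(add(SZ, Z), add(SSSZ, Z)))), add(mul(Z, Z), add(Z, Z)))))))
  →21  S(S(S(S(S(add(add(add(SZ, Z), mul(add(SZ, Z), add(SSSZ, Z))), add(mul(Z, Z), add(Z, Z))))))))
  →22  S(S(S(S(S(add(add(S(add(Z, Z)), mul(add(SZ, Z), add(SSSZ, Z))), add(mul(Z, Z), add(Z, Z))))))))
  →23  S(S(S(S(S(add(S(add(add(Z, Z), mul(add(SZ, Z), add(SSSZ, Z)))), add(mul(Z, Z), add(Z, Z))))))))
  →24  S(S(S(S(S(S(add(add(add(Z, Z), mul(add(SZ, Z), add(SSSZ, Z))), add(mul(Z, Z), add(Z, Z)))))))))
  →25  S(S(S(S(S(S(add(add(Z, mul(add(SZ, Z), add(SSSZ, Z))), add(mul(Z, Z), add(Z, Z)))))))))
  →26  S(S(S(S(S(S(add(mul(add(SZ, Z), add(SSSZ, Z)), add(mul(Z, Z), add(Z, Z)))))))))
  →27  S(S(S(S(S(S(add(mul(S(add(Z, Z)), add(SSSZ, Z)), add(mul(Z, Z), add(Z, Z)))))))))
  →28  S(S(S(S(S(S(add(add(add(SSSZ, Z), mul(add(Z, Z), add(SSSZ, Z))), add(mul(Z, Z), add(Z, Z)))))))))
  →29  S(S(S(S(S(S(add(add(S(add(SSZ, Z)), mul(add(Z, Z), add(SSSZ, Z))), add(mul(Z, Z), add(Z, Z)))))))))
  →30  S(S(S(S(S(S(add(S(add(add(SSZ, Z), mul(add(Z, Z), add(SSSZ, Z)))), add(mul(Z, Z), add(Z, Z)))))))))
  →31  S(S(S(S(S(S(S(add(add(add(SSZ, Z), mul(add(Z, Z), add(SSSZ, Z))), add(mul(Z, Z), add(Z, Z))))))))))
  →32  S(S(S(S(S(S(S(add(add(S(add(SZ, Z)), mul(add(Z, Z), add(SSSZ, Z))), add(mul(Z, Z), add(Z, Z))))))))))
  →33  S(S(S(S(S(S(S(add(S(add(add(SZ, Z), mul(add(Z, Z), add(SSSZ, Z)))), add(mul(Z, Z), add(Z, Z))))))))))
  →34  S(S(S(S(S(S(S(S(add(add(add(SZ, Z), mul(add(Z, Z), add(SSSZ, Z))), add(mul(Z, Z), add(Z, Z)))))))))))
  →35  S(S(S(S(S(S(S(S(add(add(S(add(Z, Z)), mul(add(Z, Z), add(SSSZ, Z))), add(mul(Z, Z), add(Z, Z)))))))))))
  →36  S(S(S(S(S(S(S(S(add(S(add(add(Z, Z), mul(add(Z, Z), add(SSSZ, Z)))), add(mul(Z, Z), add(Z, Z)))))))))))
  →37  S(S(S(S(S(S(S(S(S(add(add(add(Z, Z), mul(add(Z, Z), add(SSSZ, Z))), add(mul(Z, Z), add(Z, Z))))))))))))
  →38  S(S(S(S(S(S(S(S(S(add(add(Z, mul(add(Z, Z), add(SSSZ, Z))), add(mul(Z, Z), add(Z, Z))))))))))))
  →39  S(S(S(S(S(S(S(S(S(add(mul(add(Z, Z), add(SSSZ, Z)), add(mul(Z, Z), add(Z, Z))))))))))))
  →40  S(S(S(S(S(S(S(S(S(add(mul(Z, add(SSSZ, Z)), add(mul(Z, Z), add(Z, Z))))))))))))
  →41  S(S(S(S(S(S(S(S(S(add(Z, add(mul(Z, Z), add(Z, Z))))))))))))
  →42  S(S(S(S(S(S(S(S(S(add(mul(Z, Z), add(Z, Z)))))))))))
  →43  S(S(S(S(S(S(S(S(S(add(Z, add(Z, Z)))))))))))
  →44  S(S(S(S(S(S(S(S(S(add(Z, Z))))))))))
  →45  S^9(Z)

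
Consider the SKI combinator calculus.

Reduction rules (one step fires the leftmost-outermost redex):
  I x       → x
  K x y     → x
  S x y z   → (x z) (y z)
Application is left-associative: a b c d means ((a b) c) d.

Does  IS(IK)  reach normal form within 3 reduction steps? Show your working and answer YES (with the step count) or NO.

Answer: YES — reaches normal form SK in 2 ≤ 3 steps

Working:
  start: IS(IK)
  →1  S(IK)
  →2  SK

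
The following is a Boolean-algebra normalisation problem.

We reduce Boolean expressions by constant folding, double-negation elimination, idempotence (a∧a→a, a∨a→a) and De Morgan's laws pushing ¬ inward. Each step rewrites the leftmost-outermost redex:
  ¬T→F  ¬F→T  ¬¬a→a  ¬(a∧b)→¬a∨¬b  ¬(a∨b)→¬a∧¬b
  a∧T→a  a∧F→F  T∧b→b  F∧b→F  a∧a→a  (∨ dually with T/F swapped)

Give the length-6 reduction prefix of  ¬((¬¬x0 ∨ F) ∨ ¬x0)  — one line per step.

  start: ¬((¬¬x0 ∨ F) ∨ ¬x0)
  →1  ¬(¬¬x0 ∨ F) ∧ ¬¬x0
  →2  (¬¬¬x0 ∧ ¬F) ∧ ¬¬x0
  →3  (¬x0 ∧ ¬F) ∧ ¬¬x0
  →4  (¬x0 ∧ T) ∧ ¬¬x0
  →5  ¬x0 ∧ ¬¬x0
  →6  ¬x0 ∧ x0

Answer: after 6 steps: ¬x0 ∧ x0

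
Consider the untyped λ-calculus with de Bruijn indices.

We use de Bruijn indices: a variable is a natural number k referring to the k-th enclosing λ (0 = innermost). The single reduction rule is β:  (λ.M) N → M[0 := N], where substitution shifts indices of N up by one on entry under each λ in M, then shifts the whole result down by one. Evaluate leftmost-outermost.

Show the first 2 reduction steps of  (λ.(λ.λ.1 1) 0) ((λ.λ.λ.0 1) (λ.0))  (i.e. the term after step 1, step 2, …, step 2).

Answer: after 2 steps: λ.(λ.λ.λ.0 1) (λ.0) ((λ.λ.λ.0 1) (λ.0))

Reduction:
  start: (λ.(λ.λ.1 1) 0) ((λ.λ.λ.0 1) (λ.0))
  step 1: (λ.λ.1 1) ((λ.λ.λ.0 1) (λ.0))
  step 2: λ.(λ.λ.λ.0 1) (λ.0) ((λ.λ.λ.0 1) (λ.0))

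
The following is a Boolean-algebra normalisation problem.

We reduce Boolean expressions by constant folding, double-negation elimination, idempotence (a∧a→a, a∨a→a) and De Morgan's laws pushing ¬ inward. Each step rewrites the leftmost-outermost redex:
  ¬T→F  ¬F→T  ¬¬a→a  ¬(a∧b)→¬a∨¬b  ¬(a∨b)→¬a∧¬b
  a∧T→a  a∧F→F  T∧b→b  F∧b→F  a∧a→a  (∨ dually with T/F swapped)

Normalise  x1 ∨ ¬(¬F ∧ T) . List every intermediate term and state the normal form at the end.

  start: x1 ∨ ¬(¬F ∧ T)
  step 1: x1 ∨ (¬¬F ∨ ¬T)
  step 2: x1 ∨ (F ∨ ¬T)
  step 3: x1 ∨ ¬T
  step 4: x1 ∨ F
  step 5: x1

Answer: normal form = x1  (in 5 steps)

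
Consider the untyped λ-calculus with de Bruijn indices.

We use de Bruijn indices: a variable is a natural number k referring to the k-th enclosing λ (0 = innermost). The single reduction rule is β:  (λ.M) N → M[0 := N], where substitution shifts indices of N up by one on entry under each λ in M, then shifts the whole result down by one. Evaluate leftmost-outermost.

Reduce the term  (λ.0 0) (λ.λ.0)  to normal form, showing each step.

  start: (λ.0 0) (λ.λ.0)
  →1  (λ.λ.0) (λ.λ.0)
  →2  λ.0

Answer: normal form = λ.0  (in 2 steps)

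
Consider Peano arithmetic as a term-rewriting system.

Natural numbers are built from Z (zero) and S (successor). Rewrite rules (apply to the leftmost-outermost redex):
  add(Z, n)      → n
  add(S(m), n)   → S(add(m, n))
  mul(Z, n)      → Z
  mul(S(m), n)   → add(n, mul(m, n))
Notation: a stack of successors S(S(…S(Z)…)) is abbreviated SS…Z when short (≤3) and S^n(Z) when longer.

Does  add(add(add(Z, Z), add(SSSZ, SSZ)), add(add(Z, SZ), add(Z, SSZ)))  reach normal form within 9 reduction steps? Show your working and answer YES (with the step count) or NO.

Answer: NO — after 9 steps the term is S(S(S(add(SSZ, add(add(Z, SZ), add(Z, SSZ)))))), not yet normal

Derivation:
  start: add(add(add(Z, Z), add(SSSZ, SSZ)), add(add(Z, SZ), add(Z, SSZ)))
  [1] add(add(Z, add(SSSZ, SSZ)), add(add(Z, SZ), add(Z, SSZ)))
  [2] add(add(SSSZ, SSZ), add(add(Z, SZ), add(Z, SSZ)))
  [3] add(S(add(SSZ, SSZ)), add(add(Z, SZ), add(Z, SSZ)))
  [4] S(add(add(SSZ, SSZ), add(add(Z, SZ), add(Z, SSZ))))
  [5] S(add(S(add(SZ, SSZ)), add(add(Z, SZ), add(Z, SSZ))))
  [6] S(S(add(add(SZ, SSZ), add(add(Z, SZ), add(Z, SSZ)))))
  [7] S(S(add(S(add(Z, SSZ)), add(add(Z, SZ), add(Z, SSZ)))))
  [8] S(S(S(add(add(Z, SSZ), add(add(Z, SZ), add(Z, SSZ))))))
  [9] S(S(S(add(SSZ, add(add(Z, SZ), add(Z, SSZ))))))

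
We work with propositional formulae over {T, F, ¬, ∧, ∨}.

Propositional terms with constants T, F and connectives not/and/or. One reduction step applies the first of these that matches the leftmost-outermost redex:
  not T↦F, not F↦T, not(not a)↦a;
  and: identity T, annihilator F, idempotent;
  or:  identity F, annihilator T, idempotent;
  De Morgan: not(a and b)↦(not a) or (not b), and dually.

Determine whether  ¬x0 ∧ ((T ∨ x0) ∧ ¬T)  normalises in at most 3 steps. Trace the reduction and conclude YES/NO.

Answer: NO — after 3 steps the term is ¬x0 ∧ F, not yet normal

Working:
  start: ¬x0 ∧ ((T ∨ x0) ∧ ¬T)
  [1] ¬x0 ∧ (T ∧ ¬T)
  [2] ¬x0 ∧ ¬T
  [3] ¬x0 ∧ F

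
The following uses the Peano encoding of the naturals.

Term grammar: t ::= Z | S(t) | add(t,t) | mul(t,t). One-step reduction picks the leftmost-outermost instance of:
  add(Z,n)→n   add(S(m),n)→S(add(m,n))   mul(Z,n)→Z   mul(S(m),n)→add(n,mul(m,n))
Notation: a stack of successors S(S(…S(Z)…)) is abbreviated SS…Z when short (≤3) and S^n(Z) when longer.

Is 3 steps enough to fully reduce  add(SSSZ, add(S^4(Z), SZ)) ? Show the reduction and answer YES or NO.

Answer: NO — after 3 steps the term is S(S(S(add(Z, add(S^4(Z), SZ))))), not yet normal

Reduction:
  start: add(SSSZ, add(S^4(Z), SZ))
  →1  S(add(SSZ, add(S^4(Z), SZ)))
  →2  S(S(add(SZ, add(S^4(Z), SZ))))
  →3  S(S(S(add(Z, add(S^4(Z), SZ)))))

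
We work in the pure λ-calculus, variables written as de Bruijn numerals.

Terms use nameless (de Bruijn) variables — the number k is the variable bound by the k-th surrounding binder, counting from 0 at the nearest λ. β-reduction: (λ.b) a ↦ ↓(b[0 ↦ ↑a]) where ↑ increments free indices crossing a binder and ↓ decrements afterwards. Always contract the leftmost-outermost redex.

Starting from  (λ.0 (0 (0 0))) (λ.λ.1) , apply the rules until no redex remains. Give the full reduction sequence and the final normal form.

  start: (λ.0 (0 (0 0))) (λ.λ.1)
  [1] (λ.λ.1) ((λ.λ.1) ((λ.λ.1) (λ.λ.1)))
  [2] λ.(λ.λ.1) ((λ.λ.1) (λ.λ.1))
  [3] λ.λ.(λ.λ.1) (λ.λ.1)
  [4] λ.λ.λ.λ.λ.1

Answer: normal form = λ.λ.λ.λ.λ.1  (in 4 steps)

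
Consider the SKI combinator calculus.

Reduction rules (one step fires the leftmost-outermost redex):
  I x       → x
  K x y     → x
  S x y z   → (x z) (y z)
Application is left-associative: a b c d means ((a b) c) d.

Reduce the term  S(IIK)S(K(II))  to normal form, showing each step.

  start: S(IIK)S(K(II))
  step 1: IIK(K(II))(S(K(II)))
  step 2: IK(K(II))(S(K(II)))
  step 3: K(K(II))(S(K(II)))
  step 4: K(II)
  step 5: KI

Answer: normal form = KI  (in 5 steps)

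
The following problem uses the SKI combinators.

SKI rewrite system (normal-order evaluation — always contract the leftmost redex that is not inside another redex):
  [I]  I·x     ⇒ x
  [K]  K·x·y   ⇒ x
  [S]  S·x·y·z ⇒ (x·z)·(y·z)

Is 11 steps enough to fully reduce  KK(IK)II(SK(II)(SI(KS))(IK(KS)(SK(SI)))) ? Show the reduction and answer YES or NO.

  start: KK(IK)II(SK(II)(SI(KS))(IK(KS)(SK(SI))))
  →1  KII(SK(II)(SI(KS))(IK(KS)(SK(SI))))
  →2  I(SK(II)(SI(KS))(IK(KS)(SK(SI))))
  →3  SK(II)(SI(KS))(IK(KS)(SK(SI)))
  →4  K(SI(KS))(II(SI(KS)))(IK(KS)(SK(SI)))
  →5  SI(KS)(IK(KS)(SK(SI)))
  →6  I(IK(KS)(SK(SI)))(KS(IK(KS)(SK(SI))))
  →7  IK(KS)(SK(SI))(KS(IK(KS)(SK(SI))))
  →8  K(KS)(SK(SI))(KS(IK(KS)(SK(SI))))
  →9  KS(KS(IK(KS)(SK(SI))))
  →10  S

Answer: YES — reaches normal form S in 10 ≤ 11 steps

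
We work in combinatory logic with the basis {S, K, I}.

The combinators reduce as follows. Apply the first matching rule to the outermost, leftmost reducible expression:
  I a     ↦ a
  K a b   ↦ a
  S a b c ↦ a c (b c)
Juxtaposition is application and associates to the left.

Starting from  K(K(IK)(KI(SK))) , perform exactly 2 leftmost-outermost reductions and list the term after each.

  start: K(K(IK)(KI(SK)))
  →1  K(IK)
  →2  KK

Answer: after 2 steps: KK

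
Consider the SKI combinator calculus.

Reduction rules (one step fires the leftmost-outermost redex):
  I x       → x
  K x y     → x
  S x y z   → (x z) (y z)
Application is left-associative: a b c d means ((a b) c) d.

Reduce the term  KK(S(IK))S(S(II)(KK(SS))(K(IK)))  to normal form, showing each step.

  start: KK(S(IK))S(S(II)(KK(SS))(K(IK)))
  →1  KS(S(II)(KK(SS))(K(IK)))
  →2  S

Answer: normal form = S  (in 2 steps)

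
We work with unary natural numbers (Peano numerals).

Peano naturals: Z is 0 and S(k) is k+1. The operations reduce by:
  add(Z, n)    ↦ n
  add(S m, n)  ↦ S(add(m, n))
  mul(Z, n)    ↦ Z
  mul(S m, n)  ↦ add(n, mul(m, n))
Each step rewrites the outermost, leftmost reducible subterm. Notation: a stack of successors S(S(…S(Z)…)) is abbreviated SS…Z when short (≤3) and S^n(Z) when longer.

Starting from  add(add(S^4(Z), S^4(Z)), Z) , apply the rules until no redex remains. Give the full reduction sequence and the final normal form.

  start: add(add(S^4(Z), S^4(Z)), Z)
  step 1: add(S(add(SSSZ, S^4(Z))), Z)
  step 2: S(add(add(SSSZ, S^4(Z)), Z))
  step 3: S(add(S(add(SSZ, S^4(Z))), Z))
  step 4: S(S(add(add(SSZ, S^4(Z)), Z)))
  step 5: S(S(add(S(add(SZ, S^4(Z))), Z)))
  step 6: S(S(S(add(add(SZ, S^4(Z)), Z))))
  step 7: S(S(S(add(S(add(Z, S^4(Z))), Z))))
  step 8: S(S(S(S(add(add(Z, S^4(Z)), Z)))))
  step 9: S(S(S(S(add(S^4(Z), Z)))))
  step 10: S(S(S(S(S(add(SSSZ, Z))))))
  step 11: S(S(S(S(S(S(add(SSZ, Z)))))))
  step 12: S(S(S(S(S(S(S(add(SZ, Z))))))))
  step 13: S(S(S(S(S(S(S(S(add(Z, Z)))))))))
  step 14: S^8(Z)

Answer: normal form = S^8(Z)  (in 14 steps)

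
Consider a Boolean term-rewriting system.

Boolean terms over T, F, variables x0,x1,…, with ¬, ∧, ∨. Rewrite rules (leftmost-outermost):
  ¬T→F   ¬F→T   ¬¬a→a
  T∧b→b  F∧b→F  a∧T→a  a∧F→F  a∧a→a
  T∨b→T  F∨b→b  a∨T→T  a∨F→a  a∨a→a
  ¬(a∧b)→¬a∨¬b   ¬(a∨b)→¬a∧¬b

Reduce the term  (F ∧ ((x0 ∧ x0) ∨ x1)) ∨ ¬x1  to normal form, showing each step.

Answer: normal form = ¬x1  (in 2 steps)

Derivation:
  start: (F ∧ ((x0 ∧ x0) ∨ x1)) ∨ ¬x1
  step 1: F ∨ ¬x1
  step 2: ¬x1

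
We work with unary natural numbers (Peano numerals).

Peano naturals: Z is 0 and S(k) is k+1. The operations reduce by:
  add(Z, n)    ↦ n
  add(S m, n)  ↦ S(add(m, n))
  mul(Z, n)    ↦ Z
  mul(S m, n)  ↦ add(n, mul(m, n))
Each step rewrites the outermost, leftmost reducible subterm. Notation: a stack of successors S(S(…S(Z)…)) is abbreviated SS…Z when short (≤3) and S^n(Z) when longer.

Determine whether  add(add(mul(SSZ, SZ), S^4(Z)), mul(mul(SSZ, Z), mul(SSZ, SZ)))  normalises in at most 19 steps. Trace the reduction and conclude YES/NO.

  start: add(add(mul(SSZ, SZ), S^4(Z)), mul(mul(SSZ, Z), mul(SSZ, SZ)))
  step 1: add(add(add(SZ, mul(SZ, SZ)), S^4(Z)), mul(mul(SSZ, Z), mul(SSZ, SZ)))
  step 2: add(add(S(add(Z, mul(SZ, SZ))), S^4(Z)), mul(mul(SSZ, Z), mul(SSZ, SZ)))
  step 3: add(S(add(add(Z, mul(SZ, SZ)), S^4(Z))), mul(mul(SSZ, Z), mul(SSZ, SZ)))
  step 4: S(add(add(add(Z, mul(SZ, SZ)), S^4(Z)), mul(mul(SSZ, Z), mul(SSZ, SZ))))
  step 5: S(add(add(mul(SZ, SZ), S^4(Z)), mul(mul(SSZ, Z), mul(SSZ, SZ))))
  step 6: S(add(add(add(SZ, mul(Z, SZ)), S^4(Z)), mul(mul(SSZ, Z), mul(SSZ, SZ))))
  step 7: S(add(add(S(add(Z, mul(Z, SZ))), S^4(Z)), mul(mul(SSZ, Z), mul(SSZ, SZ))))
  step 8: S(add(S(add(add(Z, mul(Z, SZ)), S^4(Z))), mul(mul(SSZ, Z), mul(SSZ, SZ))))
  step 9: S(S(add(add(add(Z, mul(Z, SZ)), S^4(Z)), mul(mul(SSZ, Z), mul(SSZ, SZ)))))
  step 10: S(S(add(add(mul(Z, SZ), S^4(Z)), mul(mul(SSZ, Z), mul(SSZ, SZ)))))
  step 11: S(S(add(add(Z, S^4(Z)), mul(mul(SSZ, Z), mul(SSZ, SZ)))))
  step 12: S(S(add(S^4(Z), mul(mul(SSZ, Z), mul(SSZ, SZ)))))
  step 13: S(S(S(add(SSSZ, mul(mul(SSZ, Z), mul(SSZ, SZ))))))
  step 14: S(S(S(S(add(SSZ, mul(mul(SSZ, Z), mul(SSZ, SZ)))))))
  step 15: S(S(S(S(S(add(SZ, mul(mul(SSZ, Z), mul(SSZ, SZ))))))))
  step 16: S(S(S(S(S(S(add(Z, mul(mul(SSZ, Z), mul(SSZ, SZ)))))))))
  step 17: S(S(S(S(S(S(mul(mul(SSZ, Z), mul(SSZ, SZ))))))))
  step 18: S(S(S(S(S(S(mul(add(Z, mul(SZ, Z)), mul(SSZ, SZ))))))))
  step 19: S(S(S(S(S(S(mul(mul(SZ, Z), mul(SSZ, SZ))))))))

Answer: NO — after 19 steps the term is S(S(S(S(S(S(mul(mul(SZ, Z), mul(SSZ, SZ)))))))), not yet normal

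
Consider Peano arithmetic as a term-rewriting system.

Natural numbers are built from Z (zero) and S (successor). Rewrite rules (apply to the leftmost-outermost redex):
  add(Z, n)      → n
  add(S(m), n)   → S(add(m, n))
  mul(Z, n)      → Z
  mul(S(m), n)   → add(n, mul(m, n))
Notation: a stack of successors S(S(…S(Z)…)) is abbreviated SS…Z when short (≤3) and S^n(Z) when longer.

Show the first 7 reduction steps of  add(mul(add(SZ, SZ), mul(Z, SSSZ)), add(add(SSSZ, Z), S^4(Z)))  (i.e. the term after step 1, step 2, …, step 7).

  start: add(mul(add(SZ, SZ), mul(Z, SSSZ)), add(add(SSSZ, Z), S^4(Z)))
  [1] add(mul(S(add(Z, SZ)), mul(Z, SSSZ)), add(add(SSSZ, Z), S^4(Z)))
  [2] add(add(mul(Z, SSSZ), mul(add(Z, SZ), mul(Z, SSSZ))), add(add(SSSZ, Z), S^4(Z)))
  [3] add(add(Z, mul(add(Z, SZ), mul(Z, SSSZ))), add(add(SSSZ, Z), S^4(Z)))
  [4] add(mul(add(Z, SZ), mul(Z, SSSZ)), add(add(SSSZ, Z), S^4(Z)))
  [5] add(mul(SZ, mul(Z, SSSZ)), add(add(SSSZ, Z), S^4(Z)))
  [6] add(add(mul(Z, SSSZ), mul(Z, mul(Z, SSSZ))), add(add(SSSZ, Z), S^4(Z)))
  [7] add(add(Z, mul(Z, mul(Z, SSSZ))), add(add(SSSZ, Z), S^4(Z)))

Answer: after 7 steps: add(add(Z, mul(Z, mul(Z, SSSZ))), add(add(SSSZ, Z), S^4(Z)))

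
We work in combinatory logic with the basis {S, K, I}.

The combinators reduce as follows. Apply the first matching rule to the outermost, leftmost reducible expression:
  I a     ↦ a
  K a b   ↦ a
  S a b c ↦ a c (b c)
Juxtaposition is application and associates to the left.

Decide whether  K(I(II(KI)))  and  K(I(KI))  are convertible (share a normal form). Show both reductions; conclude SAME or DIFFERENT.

Term A:
  start: K(I(II(KI)))
  →1  K(II(KI))
  →2  K(I(KI))
  →3  K(KI)

Term B:
  start: K(I(KI))
  →1  K(KI)

Answer: SAME — A ⇓ K(KI), B ⇓ K(KI)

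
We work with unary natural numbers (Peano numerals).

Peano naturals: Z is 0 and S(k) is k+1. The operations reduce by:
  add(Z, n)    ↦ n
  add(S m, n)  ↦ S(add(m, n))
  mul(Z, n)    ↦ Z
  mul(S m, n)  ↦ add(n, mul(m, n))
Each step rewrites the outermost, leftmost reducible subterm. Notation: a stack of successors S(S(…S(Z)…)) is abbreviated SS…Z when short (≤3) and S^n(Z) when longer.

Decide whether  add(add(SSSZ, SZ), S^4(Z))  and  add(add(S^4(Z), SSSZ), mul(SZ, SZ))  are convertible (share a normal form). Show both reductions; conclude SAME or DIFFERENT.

Term A:
  start: add(add(SSSZ, SZ), S^4(Z))
  step 1: add(S(add(SSZ, SZ)), S^4(Z))
  step 2: S(add(add(SSZ, SZ), S^4(Z)))
  step 3: S(add(S(add(SZ, SZ)), S^4(Z)))
  step 4: S(S(add(add(SZ, SZ), S^4(Z))))
  step 5: S(S(add(S(add(Z, SZ)), S^4(Z))))
  step 6: S(S(S(add(add(Z, SZ), S^4(Z)))))
  step 7: S(S(S(add(SZ, S^4(Z)))))
  step 8: S(S(S(S(add(Z, S^4(Z))))))
  step 9: S^8(Z)

Term B:
  start: add(add(S^4(Z), SSSZ), mul(SZ, SZ))
  step 1: add(S(add(SSSZ, SSSZ)), mul(SZ, SZ))
  step 2: S(add(add(SSSZ, SSSZ), mul(SZ, SZ)))
  step 3: S(add(S(add(SSZ, SSSZ)), mul(SZ, SZ)))
  step 4: S(S(add(add(SSZ, SSSZ), mul(SZ, SZ))))
  step 5: S(S(add(S(add(SZ, SSSZ)), mul(SZ, SZ))))
  step 6: S(S(S(add(add(SZ, SSSZ), mul(SZ, SZ)))))
  step 7: S(S(S(add(S(add(Z, SSSZ)), mul(SZ, SZ)))))
  step 8: S(S(S(S(add(add(Z, SSSZ), mul(SZ, SZ))))))
  step 9: S(S(S(S(add(SSSZ, mul(SZ, SZ))))))
  step 10: S(S(S(S(S(add(SSZ, mul(SZ, SZ)))))))
  step 11: S(S(S(S(S(S(add(SZ, mul(SZ, SZ))))))))
  step 12: S(S(S(S(S(S(S(add(Z, mul(SZ, SZ)))))))))
  step 13: S(S(S(S(S(S(S(mul(SZ, SZ))))))))
  step 14: S(S(S(S(S(S(S(add(SZ, mul(Z, SZ)))))))))
  step 15: S(S(S(S(S(S(S(S(add(Z, mul(Z, SZ))))))))))
  step 16: S(S(S(S(S(S(S(S(mul(Z, SZ)))))))))
  step 17: S^8(Z)

Answer: SAME — A ⇓ S^8(Z), B ⇓ S^8(Z)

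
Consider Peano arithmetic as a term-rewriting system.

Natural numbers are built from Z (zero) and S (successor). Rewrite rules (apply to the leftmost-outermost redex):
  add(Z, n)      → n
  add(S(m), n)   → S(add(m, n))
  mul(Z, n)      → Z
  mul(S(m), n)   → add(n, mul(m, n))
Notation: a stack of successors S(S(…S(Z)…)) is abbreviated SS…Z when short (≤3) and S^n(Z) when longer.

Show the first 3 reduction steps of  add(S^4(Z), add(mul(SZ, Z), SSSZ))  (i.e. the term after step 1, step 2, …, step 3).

Answer: after 3 steps: S(S(S(add(SZ, add(mul(SZ, Z), SSSZ)))))

Working:
  start: add(S^4(Z), add(mul(SZ, Z), SSSZ))
  [1] S(add(SSSZ, add(mul(SZ, Z), SSSZ)))
  [2] S(S(add(SSZ, add(mul(SZ, Z), SSSZ))))
  [3] S(S(S(add(SZ, add(mul(SZ, Z), SSSZ)))))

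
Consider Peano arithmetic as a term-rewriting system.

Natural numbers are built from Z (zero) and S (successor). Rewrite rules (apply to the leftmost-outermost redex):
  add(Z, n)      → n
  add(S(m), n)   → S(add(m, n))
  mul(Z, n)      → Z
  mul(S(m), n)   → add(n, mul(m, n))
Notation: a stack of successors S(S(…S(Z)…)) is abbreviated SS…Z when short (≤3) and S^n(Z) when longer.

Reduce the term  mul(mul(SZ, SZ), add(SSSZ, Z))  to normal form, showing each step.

  start: mul(mul(SZ, SZ), add(SSSZ, Z))
  step 1: mul(add(SZ, mul(Z, SZ)), add(SSSZ, Z))
  step 2: mul(S(add(Z, mul(Z, SZ))), add(SSSZ, Z))
  step 3: add(add(SSSZ, Z), mul(add(Z, mul(Z, SZ)), add(SSSZ, Z)))
  step 4: add(S(add(SSZ, Z)), mul(add(Z, mul(Z, SZ)), add(SSSZ, Z)))
  step 5: S(add(add(SSZ, Z), mul(add(Z, mul(Z, SZ)), add(SSSZ, Z))))
  step 6: S(add(S(add(SZ, Z)), mul(add(Z, mul(Z, SZ)), add(SSSZ, Z))))
  step 7: S(S(add(add(SZ, Z), mul(add(Z, mul(Z, SZ)), add(SSSZ, Z)))))
  step 8: S(S(add(S(add(Z, Z)), mul(add(Z, mul(Z, SZ)), add(SSSZ, Z)))))
  step 9: S(S(S(add(add(Z, Z), mul(add(Z, mul(Z, SZ)), add(SSSZ, Z))))))
  step 10: S(S(S(add(Z, mul(add(Z, mul(Z, SZ)), add(SSSZ, Z))))))
  step 11: S(S(S(mul(add(Z, mul(Z, SZ)), add(SSSZ, Z)))))
  step 12: S(S(S(mul(mul(Z, SZ), add(SSSZ, Z)))))
  step 13: S(S(S(mul(Z, add(SSSZ, Z)))))
  step 14: SSSZ

Answer: normal form = SSSZ  (in 14 steps)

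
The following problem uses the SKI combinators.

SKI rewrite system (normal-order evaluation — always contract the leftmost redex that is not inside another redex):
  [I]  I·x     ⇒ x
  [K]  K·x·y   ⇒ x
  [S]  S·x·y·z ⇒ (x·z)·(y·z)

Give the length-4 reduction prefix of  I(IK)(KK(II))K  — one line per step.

  start: I(IK)(KK(II))K
  step 1: IK(KK(II))K
  step 2: K(KK(II))K
  step 3: KK(II)
  step 4: K

Answer: after 4 steps: K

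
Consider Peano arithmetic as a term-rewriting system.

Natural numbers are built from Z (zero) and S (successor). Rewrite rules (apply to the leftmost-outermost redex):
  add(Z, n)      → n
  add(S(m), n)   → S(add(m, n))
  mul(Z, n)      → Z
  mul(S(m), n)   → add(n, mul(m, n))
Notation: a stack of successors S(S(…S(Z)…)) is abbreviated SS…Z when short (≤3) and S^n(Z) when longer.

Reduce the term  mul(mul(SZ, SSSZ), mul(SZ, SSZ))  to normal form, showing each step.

  start: mul(mul(SZ, SSSZ), mul(SZ, SSZ))
  →1  mul(add(SSSZ, mul(Z, SSSZ)), mul(SZ, SSZ))
  →2  mul(S(add(SSZ, mul(Z, SSSZ))), mul(SZ, SSZ))
  →3  add(mul(SZ, SSZ), mul(add(SSZ, mul(Z, SSSZ)), mul(SZ, SSZ)))
  →4  add(add(SSZ, mul(Z, SSZ)), mul(add(SSZ, mul(Z, SSSZ)), mul(SZ, SSZ)))
  →5  add(S(add(SZ, mul(Z, SSZ))), mul(add(SSZ, mul(Z, SSSZ)), mul(SZ, SSZ)))
  →6  S(add(add(SZ, mul(Z, SSZ)), mul(add(SSZ, mul(Z, SSSZ)), mul(SZ, SSZ))))
  →7  S(add(S(add(Z, mul(Z, SSZ))), mul(add(SSZ, mul(Z, SSSZ)), mul(SZ, SSZ))))
  →8  S(S(add(add(Z, mul(Z, SSZ)), mul(add(SSZ, mul(Z, SSSZ)), mul(SZ, SSZ)))))
  →9  S(S(add(mul(Z, SSZ), mul(add(SSZ, mul(Z, SSSZ)), mul(SZ, SSZ)))))
  →10  S(S(add(Z, mul(add(SSZ, mul(Z, SSSZ)), mul(SZ, SSZ)))))
  →11  S(S(mul(add(SSZ, mul(Z, SSSZ)), mul(SZ, SSZ))))
  →12  S(S(mul(S(add(SZ, mul(Z, SSSZ))), mul(SZ, SSZ))))
  →13  S(S(add(mul(SZ, SSZ), mul(add(SZ, mul(Z, SSSZ)), mul(SZ, SSZ)))))
  →14  S(S(add(add(SSZ, mul(Z, SSZ)), mul(add(SZ, mul(Z, SSSZ)), mul(SZ, SSZ)))))
  →15  S(S(add(S(add(SZ, mul(Z, SSZ))), mul(add(SZ, mul(Z, SSSZ)), mul(SZ, SSZ)))))
  →16  S(S(S(add(add(SZ, mul(Z, SSZ)), mul(add(SZ, mul(Z, SSSZ)), mul(SZ, SSZ))))))
  →17  S(S(S(add(S(add(Z, mul(Z, SSZ))), mul(add(SZ, mul(Z, SSSZ)), mul(SZ, SSZ))))))
  →18  S(S(S(S(add(add(Z, mul(Z, SSZ)), mul(add(SZ, mul(Z, SSSZ)), mul(SZ, SSZ)))))))
  →19  S(S(S(S(add(mul(Z, SSZ), mul(add(SZ, mul(Z, SSSZ)), mul(SZ, SSZ)))))))
  →20  S(S(S(S(add(Z, mul(add(SZ, mul(Z, SSSZ)), mul(SZ, SSZ)))))))
  →21  S(S(S(S(mul(add(SZ, mul(Z, SSSZ)), mul(SZ, SSZ))))))
  →22  S(S(S(S(mul(S(add(Z, mul(Z, SSSZ))), mul(SZ, SSZ))))))
  →23  S(S(S(S(add(mul(SZ, SSZ), mul(add(Z, mul(Z, SSSZ)), mul(SZ, SSZ)))))))
  →24  S(S(S(S(add(add(SSZ, mul(Z, SSZ)), mul(add(Z, mul(Z, SSSZ)), mul(SZ, SSZ)))))))
  →25  S(S(S(S(add(S(add(SZ, mul(Z, SSZ))), mul(add(Z, mul(Z, SSSZ)), mul(SZ, SSZ)))))))
  →26  S(S(S(S(S(add(add(SZ, mul(Z, SSZ)), mul(add(Z, mul(Z, SSSZ)), mul(SZ, SSZ))))))))
  →27  S(S(S(S(S(add(S(add(Z, mul(Z, SSZ))), mul(add(Z, mul(Z, SSSZ)), mul(SZ, SSZ))))))))
  →28  S(S(S(S(S(S(add(add(Z, mul(Z, SSZ)), mul(add(Z, mul(Z, SSSZ)), mul(SZ, SSZ)))))))))
  →29  S(S(S(S(S(S(add(mul(Z, SSZ), mul(add(Z, mul(Z, SSSZ)), mul(SZ, SSZ)))))))))
  →30  S(S(S(S(S(S(add(Z, mul(add(Z, mul(Z, SSSZ)), mul(SZ, SSZ)))))))))
  →31  S(S(S(S(S(S(mul(add(Z, mul(Z, SSSZ)), mul(SZ, SSZ))))))))
  →32  S(S(S(S(S(S(mul(mul(Z, SSSZ), mul(SZ, SSZ))))))))
  →33  S(S(S(S(S(S(mul(Z, mul(SZ, SSZ))))))))
  →34  S^6(Z)

Answer: normal form = S^6(Z)  (in 34 steps)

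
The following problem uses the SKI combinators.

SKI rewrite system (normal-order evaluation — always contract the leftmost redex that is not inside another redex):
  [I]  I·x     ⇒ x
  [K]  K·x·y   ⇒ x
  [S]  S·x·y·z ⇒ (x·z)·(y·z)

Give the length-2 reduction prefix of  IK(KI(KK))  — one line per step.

  start: IK(KI(KK))
  step 1: K(KI(KK))
  step 2: KI

Answer: after 2 steps: KI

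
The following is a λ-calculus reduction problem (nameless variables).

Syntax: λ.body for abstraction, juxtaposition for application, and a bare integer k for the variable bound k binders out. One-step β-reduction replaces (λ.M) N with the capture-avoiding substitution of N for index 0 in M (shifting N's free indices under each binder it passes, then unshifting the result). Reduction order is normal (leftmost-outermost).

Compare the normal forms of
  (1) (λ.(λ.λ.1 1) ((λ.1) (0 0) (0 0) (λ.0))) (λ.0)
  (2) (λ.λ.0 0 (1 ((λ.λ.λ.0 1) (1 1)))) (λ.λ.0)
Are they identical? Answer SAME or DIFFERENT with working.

Answer: DIFFERENT — A ⇓ λ.λ.0, B ⇓ λ.0 0 (λ.0)

Reduction:
Term A:
  start: (λ.(λ.λ.1 1) ((λ.1) (0 0) (0 0) (λ.0))) (λ.0)
  [1] (λ.λ.1 1) ((λ.λ.0) ((λ.0) (λ.0)) ((λ.0) (λ.0)) (λ.0))
  [2] λ.(λ.λ.0) ((λ.0) (λ.0)) ((λ.0) (λ.0)) (λ.0) ((λ.λ.0) ((λ.0) (λ.0)) ((λ.0) (λ.0)) (λ.0))
  [3] λ.(λ.0) ((λ.0) (λ.0)) (λ.0) ((λ.λ.0) ((λ.0) (λ.0)) ((λ.0) (λ.0)) (λ.0))
  [4] λ.(λ.0) (λ.0) (λ.0) ((λ.λ.0) ((λ.0) (λ.0)) ((λ.0) (λ.0)) (λ.0))
  [5] λ.(λ.0) (λ.0) ((λ.λ.0) ((λ.0) (λ.0)) ((λ.0) (λ.0)) (λ.0))
  [6] λ.(λ.0) ((λ.λ.0) ((λ.0) (λ.0)) ((λ.0) (λ.0)) (λ.0))
  [7] λ.(λ.λ.0) ((λ.0) (λ.0)) ((λ.0) (λ.0)) (λ.0)
  [8] λ.(λ.0) ((λ.0) (λ.0)) (λ.0)
  [9] λ.(λ.0) (λ.0) (λ.0)
  [10] λ.(λ.0) (λ.0)
  [11] λ.λ.0

Term B:
  start: (λ.λ.0 0 (1 ((λ.λ.λ.0 1) (1 1)))) (λ.λ.0)
  [1] λ.0 0 ((λ.λ.0) ((λ.λ.λ.0 1) ((λ.λ.0) (λ.λ.0))))
  [2] λ.0 0 (λ.0)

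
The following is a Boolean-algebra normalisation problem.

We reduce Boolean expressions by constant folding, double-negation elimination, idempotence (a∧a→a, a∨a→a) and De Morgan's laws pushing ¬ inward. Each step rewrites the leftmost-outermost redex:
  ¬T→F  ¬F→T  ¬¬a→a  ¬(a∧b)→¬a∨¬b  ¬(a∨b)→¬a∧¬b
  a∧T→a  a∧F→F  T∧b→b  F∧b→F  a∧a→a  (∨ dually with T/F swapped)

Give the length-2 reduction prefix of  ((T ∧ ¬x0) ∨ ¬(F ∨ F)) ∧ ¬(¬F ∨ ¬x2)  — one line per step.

  start: ((T ∧ ¬x0) ∨ ¬(F ∨ F)) ∧ ¬(¬F ∨ ¬x2)
  step 1: (¬x0 ∨ ¬(F ∨ F)) ∧ ¬(¬F ∨ ¬x2)
  step 2: (¬x0 ∨ (¬F ∧ ¬F)) ∧ ¬(¬F ∨ ¬x2)

Answer: after 2 steps: (¬x0 ∨ (¬F ∧ ¬F)) ∧ ¬(¬F ∨ ¬x2)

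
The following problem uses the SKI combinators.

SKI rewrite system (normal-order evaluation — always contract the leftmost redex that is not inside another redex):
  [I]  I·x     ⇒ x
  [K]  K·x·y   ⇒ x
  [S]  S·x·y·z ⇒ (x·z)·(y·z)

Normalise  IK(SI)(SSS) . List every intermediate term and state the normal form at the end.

Answer: normal form = SI  (in 2 steps)

Derivation:
  start: IK(SI)(SSS)
  →1  K(SI)(SSS)
  →2  SI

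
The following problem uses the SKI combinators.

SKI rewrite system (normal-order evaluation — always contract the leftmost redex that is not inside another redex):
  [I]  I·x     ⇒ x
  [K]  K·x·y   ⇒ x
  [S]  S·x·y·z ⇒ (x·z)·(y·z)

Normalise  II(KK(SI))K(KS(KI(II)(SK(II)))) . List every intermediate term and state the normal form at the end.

Answer: normal form = K  (in 4 steps)

Reduction:
  start: II(KK(SI))K(KS(KI(II)(SK(II))))
  →1  I(KK(SI))K(KS(KI(II)(SK(II))))
  →2  KK(SI)K(KS(KI(II)(SK(II))))
  →3  KK(KS(KI(II)(SK(II))))
  →4  K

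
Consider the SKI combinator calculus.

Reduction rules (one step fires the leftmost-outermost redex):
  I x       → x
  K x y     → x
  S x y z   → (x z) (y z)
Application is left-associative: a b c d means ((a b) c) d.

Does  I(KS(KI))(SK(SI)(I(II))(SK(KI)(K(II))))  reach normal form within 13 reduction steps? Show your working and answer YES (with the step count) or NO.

Answer: YES — reaches normal form S(KI) in 10 ≤ 13 steps

Derivation:
  start: I(KS(KI))(SK(SI)(I(II))(SK(KI)(K(II))))
  [1] KS(KI)(SK(SI)(I(II))(SK(KI)(K(II))))
  [2] S(SK(SI)(I(II))(SK(KI)(K(II))))
  [3] S(K(I(II))(SI(I(II)))(SK(KI)(K(II))))
  [4] S(I(II)(SK(KI)(K(II))))
  [5] S(II(SK(KI)(K(II))))
  [6] S(I(SK(KI)(K(II))))
  [7] S(SK(KI)(K(II)))
  [8] S(K(K(II))(KI(K(II))))
  [9] S(K(II))
  [10] S(KI)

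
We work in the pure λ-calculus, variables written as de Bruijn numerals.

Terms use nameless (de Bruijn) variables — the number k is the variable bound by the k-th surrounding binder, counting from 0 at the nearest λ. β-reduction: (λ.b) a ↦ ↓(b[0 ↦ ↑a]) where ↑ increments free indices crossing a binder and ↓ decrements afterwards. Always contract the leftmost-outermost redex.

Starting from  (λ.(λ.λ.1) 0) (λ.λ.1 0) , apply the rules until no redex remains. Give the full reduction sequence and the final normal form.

Answer: normal form = λ.λ.λ.1 0  (in 2 steps)

Working:
  start: (λ.(λ.λ.1) 0) (λ.λ.1 0)
  [1] (λ.λ.1) (λ.λ.1 0)
  [2] λ.λ.λ.1 0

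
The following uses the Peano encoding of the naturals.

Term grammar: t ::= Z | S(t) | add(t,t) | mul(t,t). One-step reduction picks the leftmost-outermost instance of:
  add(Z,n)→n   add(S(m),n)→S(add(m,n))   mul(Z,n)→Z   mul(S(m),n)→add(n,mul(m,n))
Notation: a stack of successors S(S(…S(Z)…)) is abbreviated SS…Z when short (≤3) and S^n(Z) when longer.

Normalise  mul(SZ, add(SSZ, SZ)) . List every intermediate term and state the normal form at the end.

  start: mul(SZ, add(SSZ, SZ))
  [1] add(add(SSZ, SZ), mul(Z, add(SSZ, SZ)))
  [2] add(S(add(SZ, SZ)), mul(Z, add(SSZ, SZ)))
  [3] S(add(add(SZ, SZ), mul(Z, add(SSZ, SZ))))
  [4] S(add(S(add(Z, SZ)), mul(Z, add(SSZ, SZ))))
  [5] S(S(add(add(Z, SZ), mul(Z, add(SSZ, SZ)))))
  [6] S(S(add(SZ, mul(Z, add(SSZ, SZ)))))
  [7] S(S(S(add(Z, mul(Z, add(SSZ, SZ))))))
  [8] S(S(S(mul(Z, add(SSZ, SZ)))))
  [9] SSSZ

Answer: normal form = SSSZ  (in 9 steps)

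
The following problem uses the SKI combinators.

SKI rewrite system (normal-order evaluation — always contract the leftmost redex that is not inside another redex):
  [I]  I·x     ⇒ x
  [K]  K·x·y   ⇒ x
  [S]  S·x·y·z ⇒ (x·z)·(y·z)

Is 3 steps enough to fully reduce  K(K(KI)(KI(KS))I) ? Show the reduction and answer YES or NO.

Answer: YES — reaches normal form KI in 2 ≤ 3 steps

Working:
  start: K(K(KI)(KI(KS))I)
  step 1: K(KII)
  step 2: KI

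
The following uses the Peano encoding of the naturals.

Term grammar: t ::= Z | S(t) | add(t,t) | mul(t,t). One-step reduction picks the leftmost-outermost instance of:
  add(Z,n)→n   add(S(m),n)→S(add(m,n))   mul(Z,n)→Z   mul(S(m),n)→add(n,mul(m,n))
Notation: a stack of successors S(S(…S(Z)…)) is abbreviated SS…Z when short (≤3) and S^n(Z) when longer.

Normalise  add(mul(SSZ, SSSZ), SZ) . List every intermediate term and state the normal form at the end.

Answer: normal form = S^7(Z)  (in 18 steps)

Derivation:
  start: add(mul(SSZ, SSSZ), SZ)
  [1] add(add(SSSZ, mul(SZ, SSSZ)), SZ)
  [2] add(S(add(SSZ, mul(SZ, SSSZ))), SZ)
  [3] S(add(add(SSZ, mul(SZ, SSSZ)), SZ))
  [4] S(add(S(add(SZ, mul(SZ, SSSZ))), SZ))
  [5] S(S(add(add(SZ, mul(SZ, SSSZ)), SZ)))
  [6] S(S(add(S(add(Z, mul(SZ, SSSZ))), SZ)))
  [7] S(S(S(add(add(Z, mul(SZ, SSSZ)), SZ))))
  [8] S(S(S(add(mul(SZ, SSSZ), SZ))))
  [9] S(S(S(add(add(SSSZ, mul(Z, SSSZ)), SZ))))
  [10] S(S(S(add(S(add(SSZ, mul(Z, SSSZ))), SZ))))
  [11] S(S(S(S(add(add(SSZ, mul(Z, SSSZ)), SZ)))))
  [12] S(S(S(S(add(S(add(SZ, mul(Z, SSSZ))), SZ)))))
  [13] S(S(S(S(S(add(add(SZ, mul(Z, SSSZ)), SZ))))))
  [14] S(S(S(S(S(add(S(add(Z, mul(Z, SSSZ))), SZ))))))
  [15] S(S(S(S(S(S(add(add(Z, mul(Z, SSSZ)), SZ)))))))
  [16] S(S(S(S(S(S(add(mul(Z, SSSZ), SZ)))))))
  [17] S(S(S(S(S(S(add(Z, SZ)))))))
  [18] S^7(Z)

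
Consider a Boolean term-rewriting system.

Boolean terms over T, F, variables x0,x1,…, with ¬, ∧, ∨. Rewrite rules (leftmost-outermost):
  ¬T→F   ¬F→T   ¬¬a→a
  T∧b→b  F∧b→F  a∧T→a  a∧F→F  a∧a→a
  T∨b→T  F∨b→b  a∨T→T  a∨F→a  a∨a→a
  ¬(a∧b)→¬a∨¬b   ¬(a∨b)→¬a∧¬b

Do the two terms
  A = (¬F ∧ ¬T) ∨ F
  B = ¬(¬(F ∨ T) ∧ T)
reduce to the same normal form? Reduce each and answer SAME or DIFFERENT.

Term A:
  start: (¬F ∧ ¬T) ∨ F
  →1  ¬F ∧ ¬T
  →2  T ∧ ¬T
  →3  ¬T
  →4  F

Term B:
  start: ¬(¬(F ∨ T) ∧ T)
  →1  ¬¬(F ∨ T) ∨ ¬T
  →2  (F ∨ T) ∨ ¬T
  →3  T ∨ ¬T
  →4  T

Answer: DIFFERENT — A ⇓ F, B ⇓ T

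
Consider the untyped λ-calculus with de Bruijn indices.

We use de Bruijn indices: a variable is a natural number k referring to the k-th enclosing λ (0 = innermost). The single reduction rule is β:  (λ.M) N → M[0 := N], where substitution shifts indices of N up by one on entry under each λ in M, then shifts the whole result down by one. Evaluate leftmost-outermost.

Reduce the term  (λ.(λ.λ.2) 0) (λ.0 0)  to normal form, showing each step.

Answer: normal form = λ.λ.0 0  (in 2 steps)

Derivation:
  start: (λ.(λ.λ.2) 0) (λ.0 0)
  [1] (λ.λ.λ.0 0) (λ.0 0)
  [2] λ.λ.0 0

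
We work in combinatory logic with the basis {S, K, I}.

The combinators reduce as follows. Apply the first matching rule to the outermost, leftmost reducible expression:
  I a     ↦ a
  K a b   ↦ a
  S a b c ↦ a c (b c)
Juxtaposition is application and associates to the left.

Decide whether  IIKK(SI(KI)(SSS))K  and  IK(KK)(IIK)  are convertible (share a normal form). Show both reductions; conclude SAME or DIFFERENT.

Term A:
  start: IIKK(SI(KI)(SSS))K
  [1] IKK(SI(KI)(SSS))K
  [2] KK(SI(KI)(SSS))K
  [3] KK

Term B:
  start: IK(KK)(IIK)
  [1] K(KK)(IIK)
  [2] KK

Answer: SAME — A ⇓ KK, B ⇓ KK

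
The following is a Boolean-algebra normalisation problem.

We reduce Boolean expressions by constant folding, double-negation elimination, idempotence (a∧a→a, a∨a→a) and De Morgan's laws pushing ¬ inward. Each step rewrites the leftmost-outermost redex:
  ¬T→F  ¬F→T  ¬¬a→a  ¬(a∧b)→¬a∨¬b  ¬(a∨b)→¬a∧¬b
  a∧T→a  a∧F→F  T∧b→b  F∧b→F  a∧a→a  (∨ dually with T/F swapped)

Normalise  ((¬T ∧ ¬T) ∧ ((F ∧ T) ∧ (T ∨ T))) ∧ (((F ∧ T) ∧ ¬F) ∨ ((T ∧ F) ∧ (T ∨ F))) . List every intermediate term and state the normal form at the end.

Answer: normal form = F  (in 4 steps)

Working:
  start: ((¬T ∧ ¬T) ∧ ((F ∧ T) ∧ (T ∨ T))) ∧ (((F ∧ T) ∧ ¬F) ∨ ((T ∧ F) ∧ (T ∨ F)))
  →1  (¬T ∧ ((F ∧ T) ∧ (T ∨ T))) ∧ (((F ∧ T) ∧ ¬F) ∨ ((T ∧ F) ∧ (T ∨ F)))
  →2  (F ∧ ((F ∧ T) ∧ (T ∨ T))) ∧ (((F ∧ T) ∧ ¬F) ∨ ((T ∧ F) ∧ (T ∨ F)))
  →3  F ∧ (((F ∧ T) ∧ ¬F) ∨ ((T ∧ F) ∧ (T ∨ F)))
  →4  F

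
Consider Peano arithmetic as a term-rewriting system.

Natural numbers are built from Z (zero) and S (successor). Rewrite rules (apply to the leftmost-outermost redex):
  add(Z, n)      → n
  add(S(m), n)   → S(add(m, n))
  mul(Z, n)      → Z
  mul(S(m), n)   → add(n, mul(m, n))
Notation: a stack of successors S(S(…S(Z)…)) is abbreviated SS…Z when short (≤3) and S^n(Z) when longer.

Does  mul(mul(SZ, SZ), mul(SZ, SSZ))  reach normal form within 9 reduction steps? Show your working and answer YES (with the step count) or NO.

  start: mul(mul(SZ, SZ), mul(SZ, SSZ))
  [1] mul(add(SZ, mul(Z, SZ)), mul(SZ, SSZ))
  [2] mul(S(add(Z, mul(Z, SZ))), mul(SZ, SSZ))
  [3] add(mul(SZ, SSZ), mul(add(Z, mul(Z, SZ)), mul(SZ, SSZ)))
  [4] add(add(SSZ, mul(Z, SSZ)), mul(add(Z, mul(Z, SZ)), mul(SZ, SSZ)))
  [5] add(S(add(SZ, mul(Z, SSZ))), mul(add(Z, mul(Z, SZ)), mul(SZ, SSZ)))
  [6] S(add(add(SZ, mul(Z, SSZ)), mul(add(Z, mul(Z, SZ)), mul(SZ, SSZ))))
  [7] S(add(S(add(Z, mul(Z, SSZ))), mul(add(Z, mul(Z, SZ)), mul(SZ, SSZ))))
  [8] S(S(add(add(Z, mul(Z, SSZ)), mul(add(Z, mul(Z, SZ)), mul(SZ, SSZ)))))
  [9] S(S(add(mul(Z, SSZ), mul(add(Z, mul(Z, SZ)), mul(SZ, SSZ)))))

Answer: NO — after 9 steps the term is S(S(add(mul(Z, SSZ), mul(add(Z, mul(Z, SZ)), mul(SZ, SSZ))))), not yet normal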